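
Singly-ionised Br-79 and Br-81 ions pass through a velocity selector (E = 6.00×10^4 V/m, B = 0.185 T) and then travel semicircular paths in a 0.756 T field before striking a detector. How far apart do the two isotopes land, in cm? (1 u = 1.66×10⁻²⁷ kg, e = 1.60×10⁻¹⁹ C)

Δd ≈ 1.78 cm

Both emerge at v = E/B₁ = 3.24×10^5 m/s.
r = mv/(qB₂), so r₁ = 0.35162 m and r₂ = 0.36052 m, giving Δr = 8.90×10^-3 m.
After a semicircle each ion lands a diameter 2r from the entry slit, so the separation is 2Δr = 0.0178 m.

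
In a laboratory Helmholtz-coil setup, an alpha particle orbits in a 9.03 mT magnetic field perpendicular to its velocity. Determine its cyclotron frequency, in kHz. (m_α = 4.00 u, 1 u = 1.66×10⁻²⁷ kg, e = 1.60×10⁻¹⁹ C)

f ≈ 69.3 kHz

f = qB/(2πm) = (2×1.60×10^-19)(9.03×10^-3) / [2π(6.64×10^-27)] = 6.93×10^4 Hz.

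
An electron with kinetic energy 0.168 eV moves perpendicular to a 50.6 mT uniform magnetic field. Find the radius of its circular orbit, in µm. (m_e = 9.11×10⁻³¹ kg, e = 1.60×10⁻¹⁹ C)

Convert the energy: K = 0.168 eV = 2.69×10^-20 J.
v = √(2K/m) = √(2·2.69×10^-20/9.11×10^-31) = 2.43×10^5 m/s.
r = mv/(qB) = (9.11×10^-31)(2.43×10^5) / [(1×1.60×10^-19)(0.0506)] = 2.73×10^-5 m.

r ≈ 27.3 µm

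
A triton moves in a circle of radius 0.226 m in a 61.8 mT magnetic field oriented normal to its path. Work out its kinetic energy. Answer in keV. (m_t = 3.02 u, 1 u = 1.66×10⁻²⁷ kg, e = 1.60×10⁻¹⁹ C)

v = qBr/m = (1×1.60×10^-19)(0.0618)(0.226) / (5.01×10^-27) = 4.46×10^5 m/s.
K = ½mv² = 0.5·(5.01×10^-27)·(4.46×10^5)² = 4.98×10^-16 J = 3.11 keV.

K ≈ 3.11 keV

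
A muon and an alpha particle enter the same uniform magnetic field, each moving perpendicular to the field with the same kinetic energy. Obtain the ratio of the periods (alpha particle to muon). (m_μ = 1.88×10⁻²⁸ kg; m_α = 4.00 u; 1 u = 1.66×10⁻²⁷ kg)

ratio ≈ 17.7

T = 2πm/(qB) is independent of speed, so T₂/T₁ = (m₂/q₂)/(m₁/q₁).
T_{alpha particle}/T_{muon} = (6.64×10^-27/2e) / (1.88×10^-28/1e) = 17.7.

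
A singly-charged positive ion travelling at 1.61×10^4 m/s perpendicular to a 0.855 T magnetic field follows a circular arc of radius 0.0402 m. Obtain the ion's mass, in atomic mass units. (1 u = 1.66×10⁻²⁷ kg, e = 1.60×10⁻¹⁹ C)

qvB = mv²/r ⇒ m = qBr/v.
m = (1×1.60×10^-19)(0.855)(0.0402) / (1.61×10^4) = 3.42×10^-25 kg = 206 u.

m ≈ 206 u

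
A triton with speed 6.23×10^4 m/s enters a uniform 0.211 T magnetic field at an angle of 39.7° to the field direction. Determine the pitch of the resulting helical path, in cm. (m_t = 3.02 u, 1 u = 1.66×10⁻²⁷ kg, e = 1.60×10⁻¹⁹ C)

The velocity component along B is v∥ = v cos39.7° = 4.79×10^4 m/s.
The cyclotron period T = 2πm/(qB) = 9.33×10^-7 s is set by m, q, B alone.
Pitch = v∥·T = (4.79×10^4)(9.33×10^-7) = 0.0447 m.

pitch ≈ 4.47 cm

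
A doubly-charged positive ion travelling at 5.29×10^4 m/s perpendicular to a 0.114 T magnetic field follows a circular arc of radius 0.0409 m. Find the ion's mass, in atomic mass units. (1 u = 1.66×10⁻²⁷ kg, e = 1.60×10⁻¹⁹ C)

m ≈ 17.0 u

qvB = mv²/r ⇒ m = qBr/v.
m = (2×1.60×10^-19)(0.114)(0.0409) / (5.29×10^4) = 2.82×10^-26 kg = 17.0 u.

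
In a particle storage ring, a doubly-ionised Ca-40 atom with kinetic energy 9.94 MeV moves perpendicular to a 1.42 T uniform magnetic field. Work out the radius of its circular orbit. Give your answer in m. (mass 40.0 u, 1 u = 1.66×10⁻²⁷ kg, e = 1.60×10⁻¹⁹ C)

r ≈ 1.01 m

Convert the energy: K = 9.94 MeV = 1.59×10^-12 J.
v = √(2K/m) = √(2·1.59×10^-12/6.64×10^-26) = 6.92×10^6 m/s.
r = mv/(qB) = (6.64×10^-26)(6.92×10^6) / [(2×1.60×10^-19)(1.42)] = 1.01 m.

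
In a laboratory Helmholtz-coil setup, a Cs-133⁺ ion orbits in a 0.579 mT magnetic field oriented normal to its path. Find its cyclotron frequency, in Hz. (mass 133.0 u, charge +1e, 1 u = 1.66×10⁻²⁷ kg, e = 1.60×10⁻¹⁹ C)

f = qB/(2πm) = (1×1.60×10^-19)(5.79×10^-4) / [2π(2.21×10^-25)] = 66.8 Hz.

f ≈ 66.8 Hz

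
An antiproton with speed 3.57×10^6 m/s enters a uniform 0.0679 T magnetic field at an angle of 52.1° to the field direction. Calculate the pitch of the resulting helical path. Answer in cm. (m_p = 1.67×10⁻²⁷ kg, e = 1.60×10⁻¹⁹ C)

pitch ≈ 212 cm

The velocity component along B is v∥ = v cos52.1° = 2.19×10^6 m/s.
The cyclotron period T = 2πm/(qB) = 9.66×10^-7 s is set by m, q, B alone.
Pitch = v∥·T = (2.19×10^6)(9.66×10^-7) = 2.12 m.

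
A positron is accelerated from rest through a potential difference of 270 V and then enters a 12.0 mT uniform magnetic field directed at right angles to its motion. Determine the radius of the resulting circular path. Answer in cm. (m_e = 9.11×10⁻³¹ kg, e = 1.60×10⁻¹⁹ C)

The kinetic energy gained is K = qV = (1×1.60×10^-19)(270) = 4.32×10^-17 J.
v = √(2K/m) = 9.74×10^6 m/s.
r = mv/(qB) = (9.11×10^-31)(9.74×10^6) / [(1×1.60×10^-19)(0.0120)] = 4.62×10^-3 m.

r ≈ 0.462 cm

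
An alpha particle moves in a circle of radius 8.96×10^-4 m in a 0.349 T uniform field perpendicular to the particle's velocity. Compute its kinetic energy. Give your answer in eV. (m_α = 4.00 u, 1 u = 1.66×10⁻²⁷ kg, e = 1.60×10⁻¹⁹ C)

K ≈ 4.71 eV

v = qBr/m = (2×1.60×10^-19)(0.349)(8.96×10^-4) / (6.64×10^-27) = 1.51×10^4 m/s.
K = ½mv² = 0.5·(6.64×10^-27)·(1.51×10^4)² = 7.54×10^-19 J = 4.71 eV.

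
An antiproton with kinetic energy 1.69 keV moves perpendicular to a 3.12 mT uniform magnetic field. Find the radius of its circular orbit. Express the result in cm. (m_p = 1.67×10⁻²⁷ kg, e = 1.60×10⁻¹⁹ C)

r ≈ 190 cm

Convert the energy: K = 1.69 keV = 2.70×10^-16 J.
v = √(2K/m) = √(2·2.70×10^-16/1.67×10^-27) = 5.69×10^5 m/s.
r = mv/(qB) = (1.67×10^-27)(5.69×10^5) / [(1×1.60×10^-19)(3.12×10^-3)] = 1.90 m.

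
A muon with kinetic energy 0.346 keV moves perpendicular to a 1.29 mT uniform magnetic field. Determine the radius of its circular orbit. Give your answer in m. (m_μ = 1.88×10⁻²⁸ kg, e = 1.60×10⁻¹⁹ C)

Convert the energy: K = 0.346 keV = 5.54×10^-17 J.
v = √(2K/m) = √(2·5.54×10^-17/1.88×10^-28) = 7.67×10^5 m/s.
r = mv/(qB) = (1.88×10^-28)(7.67×10^5) / [(1×1.60×10^-19)(1.29×10^-3)] = 0.699 m.

r ≈ 0.699 m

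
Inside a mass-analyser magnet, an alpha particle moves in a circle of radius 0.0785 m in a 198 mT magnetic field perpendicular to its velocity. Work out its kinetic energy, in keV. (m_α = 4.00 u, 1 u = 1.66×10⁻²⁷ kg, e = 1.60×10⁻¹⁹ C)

K ≈ 11.6 keV

v = qBr/m = (2×1.60×10^-19)(0.198)(0.0785) / (6.64×10^-27) = 7.49×10^5 m/s.
K = ½mv² = 0.5·(6.64×10^-27)·(7.49×10^5)² = 1.86×10^-15 J = 11.6 keV.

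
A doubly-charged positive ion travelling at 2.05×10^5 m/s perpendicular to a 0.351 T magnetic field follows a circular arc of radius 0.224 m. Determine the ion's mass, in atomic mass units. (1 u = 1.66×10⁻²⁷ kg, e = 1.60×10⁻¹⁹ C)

qvB = mv²/r ⇒ m = qBr/v.
m = (2×1.60×10^-19)(0.351)(0.224) / (2.05×10^5) = 1.23×10^-25 kg = 73.9 u.

m ≈ 73.9 u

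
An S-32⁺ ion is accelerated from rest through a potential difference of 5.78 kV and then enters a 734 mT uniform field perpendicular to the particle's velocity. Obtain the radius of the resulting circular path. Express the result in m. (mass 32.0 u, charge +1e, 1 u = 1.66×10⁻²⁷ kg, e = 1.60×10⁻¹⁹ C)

r ≈ 0.0844 m

The kinetic energy gained is K = qV = (1×1.60×10^-19)(5780) = 9.25×10^-16 J.
v = √(2K/m) = 1.87×10^5 m/s.
r = mv/(qB) = (5.31×10^-26)(1.87×10^5) / [(1×1.60×10^-19)(0.734)] = 0.0844 m.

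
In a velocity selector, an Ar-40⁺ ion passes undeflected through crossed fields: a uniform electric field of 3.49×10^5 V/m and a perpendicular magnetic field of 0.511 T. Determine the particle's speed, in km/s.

For zero net force, qE = qvB, so v = E/B.
v = (3.49×10^5) / (0.511) = 6.83×10^5 m/s.

v ≈ 683 km/s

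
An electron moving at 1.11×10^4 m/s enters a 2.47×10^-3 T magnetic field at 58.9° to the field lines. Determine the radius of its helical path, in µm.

Only the perpendicular component v⊥ = v sin58.9° = 9500 m/s is bent by the field.
r = m v⊥ /(qB) = (9.11×10^-31)(9500) / [(1×1.60×10^-19)(2.47×10^-3)] = 2.19×10^-5 m.

r ≈ 21.9 µm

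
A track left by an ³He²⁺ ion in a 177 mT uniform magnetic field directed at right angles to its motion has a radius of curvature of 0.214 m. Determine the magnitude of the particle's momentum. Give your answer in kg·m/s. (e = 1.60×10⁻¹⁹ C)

p ≈ 1.21×10^-20 kg·m/s

Since qvB = mv²/r, the momentum p = mv = qBr.
p = (2×1.60×10^-19)(0.177)(0.214) = 1.21×10^-20 kg·m/s.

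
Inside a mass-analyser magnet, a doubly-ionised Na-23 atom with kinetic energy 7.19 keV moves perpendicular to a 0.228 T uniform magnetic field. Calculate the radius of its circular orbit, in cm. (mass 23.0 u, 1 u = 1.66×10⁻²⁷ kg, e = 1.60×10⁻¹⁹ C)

r ≈ 12.8 cm

Convert the energy: K = 7.19 keV = 1.15×10^-15 J.
v = √(2K/m) = √(2·1.15×10^-15/3.82×10^-26) = 2.45×10^5 m/s.
r = mv/(qB) = (3.82×10^-26)(2.45×10^5) / [(2×1.60×10^-19)(0.228)] = 0.128 m.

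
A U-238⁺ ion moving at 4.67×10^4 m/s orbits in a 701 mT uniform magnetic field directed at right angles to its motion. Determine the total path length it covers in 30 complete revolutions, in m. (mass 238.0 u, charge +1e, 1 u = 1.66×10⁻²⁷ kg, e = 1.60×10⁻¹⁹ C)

L ≈ 31.0 m

r = mv/(qB) = 0.164 m, so one revolution covers 2πr = 1.03 m.
In 30 revolutions: L = 30·2πr = 31.0 m.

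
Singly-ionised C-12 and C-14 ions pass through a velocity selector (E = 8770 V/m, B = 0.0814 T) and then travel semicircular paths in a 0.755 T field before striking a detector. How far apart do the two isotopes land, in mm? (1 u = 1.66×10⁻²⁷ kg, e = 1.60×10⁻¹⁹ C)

Δd ≈ 5.92 mm

Both emerge at v = E/B₁ = 1.08×10^5 m/s.
r = mv/(qB₂), so r₁ = 0.01777 m and r₂ = 0.02073 m, giving Δr = 2.96×10^-3 m.
After a semicircle each ion lands a diameter 2r from the entry slit, so the separation is 2Δr = 5.92×10^-3 m.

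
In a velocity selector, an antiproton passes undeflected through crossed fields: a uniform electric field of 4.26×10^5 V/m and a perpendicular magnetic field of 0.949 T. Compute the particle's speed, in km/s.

v ≈ 449 km/s

For zero net force, qE = qvB, so v = E/B.
v = (4.26×10^5) / (0.949) = 4.49×10^5 m/s.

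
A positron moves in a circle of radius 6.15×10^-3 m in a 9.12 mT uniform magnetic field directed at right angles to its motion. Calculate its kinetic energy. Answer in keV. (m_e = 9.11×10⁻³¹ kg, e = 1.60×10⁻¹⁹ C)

K ≈ 0.276 keV

v = qBr/m = (1×1.60×10^-19)(9.12×10^-3)(6.15×10^-3) / (9.11×10^-31) = 9.85×10^6 m/s.
K = ½mv² = 0.5·(9.11×10^-31)·(9.85×10^6)² = 4.42×10^-17 J = 0.276 keV.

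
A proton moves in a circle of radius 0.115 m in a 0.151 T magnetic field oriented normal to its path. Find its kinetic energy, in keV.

v = qBr/m = (1×1.60×10^-19)(0.151)(0.115) / (1.67×10^-27) = 1.66×10^6 m/s.
K = ½mv² = 0.5·(1.67×10^-27)·(1.66×10^6)² = 2.31×10^-15 J = 14.4 keV.

K ≈ 14.4 keV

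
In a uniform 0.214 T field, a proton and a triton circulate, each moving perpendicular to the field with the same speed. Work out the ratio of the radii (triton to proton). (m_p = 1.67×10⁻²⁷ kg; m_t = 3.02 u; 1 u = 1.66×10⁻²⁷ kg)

ratio ≈ 3.00

r = mv/(qB) ⇒ at equal v, r ∝ m/q.
r_{triton}/r_{proton} = 3.00.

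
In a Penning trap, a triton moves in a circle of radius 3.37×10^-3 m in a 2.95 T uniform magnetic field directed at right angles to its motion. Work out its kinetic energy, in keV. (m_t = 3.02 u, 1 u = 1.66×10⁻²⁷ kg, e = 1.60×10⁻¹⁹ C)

K ≈ 1.58 keV

v = qBr/m = (1×1.60×10^-19)(2.95)(3.37×10^-3) / (5.01×10^-27) = 3.17×10^5 m/s.
K = ½mv² = 0.5·(5.01×10^-27)·(3.17×10^5)² = 2.52×10^-16 J = 1.58 keV.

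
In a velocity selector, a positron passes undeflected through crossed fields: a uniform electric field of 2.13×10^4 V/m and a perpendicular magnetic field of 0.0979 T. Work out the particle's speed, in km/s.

For zero net force, qE = qvB, so v = E/B.
v = (2.13×10^4) / (0.0979) = 2.18×10^5 m/s.

v ≈ 218 km/s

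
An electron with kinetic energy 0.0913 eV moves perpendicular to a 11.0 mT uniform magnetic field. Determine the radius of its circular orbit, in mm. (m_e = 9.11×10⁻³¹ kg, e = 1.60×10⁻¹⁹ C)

r ≈ 0.0927 mm

Convert the energy: K = 0.0913 eV = 1.46×10^-20 J.
v = √(2K/m) = √(2·1.46×10^-20/9.11×10^-31) = 1.79×10^5 m/s.
r = mv/(qB) = (9.11×10^-31)(1.79×10^5) / [(1×1.60×10^-19)(0.0110)] = 9.27×10^-5 m.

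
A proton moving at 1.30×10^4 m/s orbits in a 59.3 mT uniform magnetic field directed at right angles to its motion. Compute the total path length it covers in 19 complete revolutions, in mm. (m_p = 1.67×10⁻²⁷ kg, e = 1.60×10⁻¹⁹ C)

r = mv/(qB) = 2.29×10^-3 m, so one revolution covers 2πr = 0.0144 m.
In 19 revolutions: L = 19·2πr = 0.273 m.

L ≈ 273 mm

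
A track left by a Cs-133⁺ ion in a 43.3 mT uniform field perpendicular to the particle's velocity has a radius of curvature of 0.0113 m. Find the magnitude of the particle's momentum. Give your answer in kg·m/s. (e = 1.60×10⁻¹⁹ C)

p ≈ 7.83×10^-23 kg·m/s

Since qvB = mv²/r, the momentum p = mv = qBr.
p = (1×1.60×10^-19)(0.0433)(0.0113) = 7.83×10^-23 kg·m/s.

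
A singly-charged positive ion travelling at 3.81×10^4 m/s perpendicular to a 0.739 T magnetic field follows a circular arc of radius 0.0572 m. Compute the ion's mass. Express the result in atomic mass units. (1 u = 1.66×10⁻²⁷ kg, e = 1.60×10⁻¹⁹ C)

qvB = mv²/r ⇒ m = qBr/v.
m = (1×1.60×10^-19)(0.739)(0.0572) / (3.81×10^4) = 1.78×10^-25 kg = 107 u.

m ≈ 107 u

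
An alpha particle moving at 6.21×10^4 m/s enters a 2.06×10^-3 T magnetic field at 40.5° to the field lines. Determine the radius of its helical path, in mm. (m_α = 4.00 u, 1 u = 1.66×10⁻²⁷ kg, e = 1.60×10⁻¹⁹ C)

r ≈ 406 mm

Only the perpendicular component v⊥ = v sin40.5° = 4.03×10^4 m/s is bent by the field.
r = m v⊥ /(qB) = (6.64×10^-27)(4.03×10^4) / [(2×1.60×10^-19)(2.06×10^-3)] = 0.406 m.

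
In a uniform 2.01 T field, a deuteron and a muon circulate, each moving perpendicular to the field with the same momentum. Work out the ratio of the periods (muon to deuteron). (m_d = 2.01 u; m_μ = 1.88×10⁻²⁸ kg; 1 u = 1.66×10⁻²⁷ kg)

T = 2πm/(qB) is independent of speed, so T₂/T₁ = (m₂/q₂)/(m₁/q₁).
T_{muon}/T_{deuteron} = (1.88×10^-28/1e) / (3.34×10^-27/1e) = 0.0563.

ratio ≈ 0.0563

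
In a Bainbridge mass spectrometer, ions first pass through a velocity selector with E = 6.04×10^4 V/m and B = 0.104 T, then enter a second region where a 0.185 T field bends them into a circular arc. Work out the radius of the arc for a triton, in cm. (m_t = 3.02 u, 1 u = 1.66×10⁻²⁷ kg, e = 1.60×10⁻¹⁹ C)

r ≈ 9.84 cm

The selector passes v = E/B = 6.04×10^4/0.104 = 5.81×10^5 m/s.
In the deflection region, r = mv/(qB₂) = (5.01×10^-27)(5.81×10^5) / [(1×1.60×10^-19)(0.185)] = 0.0984 m.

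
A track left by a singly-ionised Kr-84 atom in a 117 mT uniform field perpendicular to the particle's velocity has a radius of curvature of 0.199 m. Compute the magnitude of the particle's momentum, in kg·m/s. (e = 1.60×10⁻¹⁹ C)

Since qvB = mv²/r, the momentum p = mv = qBr.
p = (1×1.60×10^-19)(0.117)(0.199) = 3.73×10^-21 kg·m/s.

p ≈ 3.73×10^-21 kg·m/s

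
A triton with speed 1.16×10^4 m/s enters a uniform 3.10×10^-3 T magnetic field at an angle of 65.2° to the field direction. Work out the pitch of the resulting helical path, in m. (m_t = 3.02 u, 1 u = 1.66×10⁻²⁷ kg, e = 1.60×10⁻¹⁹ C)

pitch ≈ 0.309 m

The velocity component along B is v∥ = v cos65.2° = 4870 m/s.
The cyclotron period T = 2πm/(qB) = 6.35×10^-5 s is set by m, q, B alone.
Pitch = v∥·T = (4870)(6.35×10^-5) = 0.309 m.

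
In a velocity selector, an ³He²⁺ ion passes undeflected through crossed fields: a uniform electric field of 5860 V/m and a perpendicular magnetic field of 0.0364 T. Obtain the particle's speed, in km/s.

For zero net force, qE = qvB, so v = E/B.
v = (5860) / (0.0364) = 1.61×10^5 m/s.

v ≈ 161 km/s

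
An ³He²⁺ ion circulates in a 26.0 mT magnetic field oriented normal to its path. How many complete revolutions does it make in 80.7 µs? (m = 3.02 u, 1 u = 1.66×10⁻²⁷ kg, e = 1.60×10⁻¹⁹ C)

T = 2πm/(qB) = 2π(5.0132×10^-27) / [(2×1.60×10^-19)(0.0260)] = 3.7859×10^-6 s.
N = t/T = 8.07×10^-5 / 3.7859×10^-6 ≈ 21.32, so 21 complete revolutions.

N = 21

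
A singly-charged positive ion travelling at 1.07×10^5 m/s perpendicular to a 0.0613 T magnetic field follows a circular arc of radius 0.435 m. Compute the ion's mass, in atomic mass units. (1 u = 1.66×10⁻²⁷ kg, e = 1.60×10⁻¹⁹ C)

m ≈ 24.0 u

qvB = mv²/r ⇒ m = qBr/v.
m = (1×1.60×10^-19)(0.0613)(0.435) / (1.07×10^5) = 3.99×10^-26 kg = 24.0 u.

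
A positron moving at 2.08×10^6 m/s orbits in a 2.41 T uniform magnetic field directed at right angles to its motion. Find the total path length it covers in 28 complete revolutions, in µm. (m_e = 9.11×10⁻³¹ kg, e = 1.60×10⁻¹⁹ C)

r = mv/(qB) = 4.91×10^-6 m, so one revolution covers 2πr = 3.09×10^-5 m.
In 28 revolutions: L = 28·2πr = 8.65×10^-4 m.

L ≈ 865 µm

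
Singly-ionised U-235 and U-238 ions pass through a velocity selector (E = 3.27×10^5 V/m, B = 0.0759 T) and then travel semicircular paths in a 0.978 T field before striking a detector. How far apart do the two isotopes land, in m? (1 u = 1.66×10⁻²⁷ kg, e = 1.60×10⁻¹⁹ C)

Both emerge at v = E/B₁ = 4.31×10^6 m/s.
r = mv/(qB₂), so r₁ = 10.740 m and r₂ = 10.878 m, giving Δr = 0.137 m.
After a semicircle each ion lands a diameter 2r from the entry slit, so the separation is 2Δr = 0.274 m.

Δd ≈ 0.274 m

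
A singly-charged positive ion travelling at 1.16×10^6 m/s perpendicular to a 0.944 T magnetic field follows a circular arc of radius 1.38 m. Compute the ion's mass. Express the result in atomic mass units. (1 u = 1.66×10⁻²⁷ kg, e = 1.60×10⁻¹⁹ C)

m ≈ 108 u

qvB = mv²/r ⇒ m = qBr/v.
m = (1×1.60×10^-19)(0.944)(1.38) / (1.16×10^6) = 1.80×10^-25 kg = 108 u.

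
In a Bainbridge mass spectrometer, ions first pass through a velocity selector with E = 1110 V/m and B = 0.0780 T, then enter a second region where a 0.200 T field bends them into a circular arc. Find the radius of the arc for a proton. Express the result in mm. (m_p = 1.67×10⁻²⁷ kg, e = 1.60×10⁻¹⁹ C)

The selector passes v = E/B = 1110/0.0780 = 1.42×10^4 m/s.
In the deflection region, r = mv/(qB₂) = (1.67×10^-27)(1.42×10^4) / [(1×1.60×10^-19)(0.200)] = 7.43×10^-4 m.

r ≈ 0.743 mm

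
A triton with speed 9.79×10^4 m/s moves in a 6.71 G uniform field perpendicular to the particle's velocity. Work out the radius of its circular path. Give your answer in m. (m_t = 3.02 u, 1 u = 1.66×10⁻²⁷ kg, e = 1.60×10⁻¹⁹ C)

The magnetic force provides the centripetal force: qvB = mv²/r, so r = mv/(qB).
r = (5.01×10^-27 kg)(9.79×10^4 m/s) / [(1×1.60×10^-19 C)(6.71×10^-4 T)] = 4.57 m.

r ≈ 4.57 m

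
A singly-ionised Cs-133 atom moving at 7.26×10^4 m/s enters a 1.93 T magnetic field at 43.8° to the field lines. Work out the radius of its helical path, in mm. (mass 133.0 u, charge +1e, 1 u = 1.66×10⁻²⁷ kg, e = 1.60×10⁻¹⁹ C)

Only the perpendicular component v⊥ = v sin43.8° = 5.02×10^4 m/s is bent by the field.
r = m v⊥ /(qB) = (2.21×10^-25)(5.02×10^4) / [(1×1.60×10^-19)(1.93)] = 0.0359 m.

r ≈ 35.9 mm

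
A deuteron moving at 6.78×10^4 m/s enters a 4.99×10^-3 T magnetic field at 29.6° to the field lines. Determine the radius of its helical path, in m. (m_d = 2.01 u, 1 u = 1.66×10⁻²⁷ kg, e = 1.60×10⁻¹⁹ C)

r ≈ 0.140 m

Only the perpendicular component v⊥ = v sin29.6° = 3.35×10^4 m/s is bent by the field.
r = m v⊥ /(qB) = (3.34×10^-27)(3.35×10^4) / [(1×1.60×10^-19)(4.99×10^-3)] = 0.140 m.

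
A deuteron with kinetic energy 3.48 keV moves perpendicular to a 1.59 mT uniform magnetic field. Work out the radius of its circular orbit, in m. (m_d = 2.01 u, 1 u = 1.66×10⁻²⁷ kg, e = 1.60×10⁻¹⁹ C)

r ≈ 7.58 m

Convert the energy: K = 3.48 keV = 5.57×10^-16 J.
v = √(2K/m) = √(2·5.57×10^-16/3.34×10^-27) = 5.78×10^5 m/s.
r = mv/(qB) = (3.34×10^-27)(5.78×10^5) / [(1×1.60×10^-19)(1.59×10^-3)] = 7.58 m.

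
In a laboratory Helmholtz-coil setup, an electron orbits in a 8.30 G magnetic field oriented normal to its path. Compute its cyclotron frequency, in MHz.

f ≈ 23.2 MHz

f = qB/(2πm) = (1×1.60×10^-19)(8.30×10^-4) / [2π(9.11×10^-31)] = 2.32×10^7 Hz.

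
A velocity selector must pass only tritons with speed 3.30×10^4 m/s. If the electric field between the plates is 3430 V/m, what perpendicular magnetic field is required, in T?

B ≈ 0.104 T

qE = qvB ⇒ B = E/v = (3430) / (3.30×10^4) = 0.104 T.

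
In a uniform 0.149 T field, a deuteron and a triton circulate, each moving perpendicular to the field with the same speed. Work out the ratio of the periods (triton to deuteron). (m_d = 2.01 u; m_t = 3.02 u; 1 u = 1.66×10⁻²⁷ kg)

ratio ≈ 1.50

T = 2πm/(qB) is independent of speed, so T₂/T₁ = (m₂/q₂)/(m₁/q₁).
T_{triton}/T_{deuteron} = (5.01×10^-27/1e) / (3.34×10^-27/1e) = 1.50.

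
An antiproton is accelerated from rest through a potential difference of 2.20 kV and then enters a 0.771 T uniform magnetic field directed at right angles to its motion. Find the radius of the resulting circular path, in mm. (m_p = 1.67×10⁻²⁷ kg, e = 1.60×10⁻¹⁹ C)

r ≈ 8.79 mm

The kinetic energy gained is K = qV = (1×1.60×10^-19)(2200) = 3.52×10^-16 J.
v = √(2K/m) = 6.49×10^5 m/s.
r = mv/(qB) = (1.67×10^-27)(6.49×10^5) / [(1×1.60×10^-19)(0.771)] = 8.79×10^-3 m.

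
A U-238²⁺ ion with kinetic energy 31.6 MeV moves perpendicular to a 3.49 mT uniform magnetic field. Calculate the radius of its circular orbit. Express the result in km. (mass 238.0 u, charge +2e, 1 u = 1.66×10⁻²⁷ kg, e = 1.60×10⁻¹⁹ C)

Convert the energy: K = 31.6 MeV = 5.06×10^-12 J.
v = √(2K/m) = √(2·5.06×10^-12/3.95×10^-25) = 5.06×10^6 m/s.
r = mv/(qB) = (3.95×10^-25)(5.06×10^6) / [(2×1.60×10^-19)(3.49×10^-3)] = 1790 m.

r ≈ 1.79 km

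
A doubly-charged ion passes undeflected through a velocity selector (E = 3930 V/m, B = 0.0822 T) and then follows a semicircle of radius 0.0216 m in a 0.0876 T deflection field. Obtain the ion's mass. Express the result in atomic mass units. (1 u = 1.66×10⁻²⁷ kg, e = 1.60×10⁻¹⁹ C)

v = E/B₁ = 4.78×10^4 m/s.
From r = mv/(qB₂), m = qB₂r/v = (2×1.60×10^-19)(0.0876)(0.0216) / (4.78×10^4) = 1.27×10^-26 kg.
In atomic mass units: m = 1.27×10^-26 / 1.66×10^-27 = 7.63 u.

m ≈ 7.63 u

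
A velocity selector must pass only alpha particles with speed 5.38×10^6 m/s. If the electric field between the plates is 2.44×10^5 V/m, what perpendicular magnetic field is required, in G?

qE = qvB ⇒ B = E/v = (2.44×10^5) / (5.38×10^6) = 0.0454 T.

B ≈ 454 G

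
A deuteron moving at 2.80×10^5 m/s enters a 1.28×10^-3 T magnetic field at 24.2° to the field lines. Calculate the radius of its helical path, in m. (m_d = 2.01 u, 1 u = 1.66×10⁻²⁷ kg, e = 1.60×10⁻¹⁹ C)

r ≈ 1.87 m

Only the perpendicular component v⊥ = v sin24.2° = 1.15×10^5 m/s is bent by the field.
r = m v⊥ /(qB) = (3.34×10^-27)(1.15×10^5) / [(1×1.60×10^-19)(1.28×10^-3)] = 1.87 m.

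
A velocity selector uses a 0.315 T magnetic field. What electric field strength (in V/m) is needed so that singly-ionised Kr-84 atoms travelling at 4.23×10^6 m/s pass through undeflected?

qE = qvB ⇒ E = vB = (4.23×10^6)(0.315) = 1.33×10^6 V/m.

E ≈ 1.33×10^6 V/m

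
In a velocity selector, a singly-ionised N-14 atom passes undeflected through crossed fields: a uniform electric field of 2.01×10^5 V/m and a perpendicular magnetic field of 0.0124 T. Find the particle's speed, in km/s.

For zero net force, qE = qvB, so v = E/B.
v = (2.01×10^5) / (0.0124) = 1.62×10^7 m/s.

v ≈ 16200 km/s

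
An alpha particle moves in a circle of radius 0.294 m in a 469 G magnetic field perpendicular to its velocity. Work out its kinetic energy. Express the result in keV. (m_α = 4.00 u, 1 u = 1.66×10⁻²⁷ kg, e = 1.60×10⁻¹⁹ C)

K ≈ 9.16 keV

v = qBr/m = (2×1.60×10^-19)(0.0469)(0.294) / (6.64×10^-27) = 6.65×10^5 m/s.
K = ½mv² = 0.5·(6.64×10^-27)·(6.65×10^5)² = 1.47×10^-15 J = 9.16 keV.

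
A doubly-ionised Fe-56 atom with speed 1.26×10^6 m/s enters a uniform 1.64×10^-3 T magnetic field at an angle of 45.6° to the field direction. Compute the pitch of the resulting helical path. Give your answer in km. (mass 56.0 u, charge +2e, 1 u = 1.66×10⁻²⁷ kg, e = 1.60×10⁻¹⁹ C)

pitch ≈ 0.981 km

The velocity component along B is v∥ = v cos45.6° = 8.82×10^5 m/s.
The cyclotron period T = 2πm/(qB) = 1.11×10^-3 s is set by m, q, B alone.
Pitch = v∥·T = (8.82×10^5)(1.11×10^-3) = 981 m.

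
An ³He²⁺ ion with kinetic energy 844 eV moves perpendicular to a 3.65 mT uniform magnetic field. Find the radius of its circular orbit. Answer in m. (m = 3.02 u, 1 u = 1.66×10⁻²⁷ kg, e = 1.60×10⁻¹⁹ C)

r ≈ 0.996 m

Convert the energy: K = 844 eV = 1.35×10^-16 J.
v = √(2K/m) = √(2·1.35×10^-16/5.01×10^-27) = 2.32×10^5 m/s.
r = mv/(qB) = (5.01×10^-27)(2.32×10^5) / [(2×1.60×10^-19)(3.65×10^-3)] = 0.996 m.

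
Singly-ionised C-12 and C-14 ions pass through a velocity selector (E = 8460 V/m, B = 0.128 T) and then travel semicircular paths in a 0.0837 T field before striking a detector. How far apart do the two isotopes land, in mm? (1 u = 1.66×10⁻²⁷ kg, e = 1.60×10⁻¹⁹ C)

Both emerge at v = E/B₁ = 6.61×10^4 m/s.
r = mv/(qB₂), so r₁ = 0.09831 m and r₂ = 0.1147 m, giving Δr = 0.0164 m.
After a semicircle each ion lands a diameter 2r from the entry slit, so the separation is 2Δr = 0.0328 m.

Δd ≈ 32.8 mm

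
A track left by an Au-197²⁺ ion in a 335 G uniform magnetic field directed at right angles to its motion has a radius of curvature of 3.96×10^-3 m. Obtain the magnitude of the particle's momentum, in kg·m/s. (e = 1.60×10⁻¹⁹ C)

Since qvB = mv²/r, the momentum p = mv = qBr.
p = (2×1.60×10^-19)(0.0335)(3.96×10^-3) = 4.25×10^-23 kg·m/s.

p ≈ 4.25×10^-23 kg·m/s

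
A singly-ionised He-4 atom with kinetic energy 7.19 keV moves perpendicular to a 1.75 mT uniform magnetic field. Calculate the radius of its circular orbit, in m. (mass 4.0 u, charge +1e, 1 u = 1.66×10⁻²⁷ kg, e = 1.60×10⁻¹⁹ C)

Convert the energy: K = 7.19 keV = 1.15×10^-15 J.
v = √(2K/m) = √(2·1.15×10^-15/6.64×10^-27) = 5.89×10^5 m/s.
r = mv/(qB) = (6.64×10^-27)(5.89×10^5) / [(1×1.60×10^-19)(1.75×10^-3)] = 14.0 m.

r ≈ 14.0 m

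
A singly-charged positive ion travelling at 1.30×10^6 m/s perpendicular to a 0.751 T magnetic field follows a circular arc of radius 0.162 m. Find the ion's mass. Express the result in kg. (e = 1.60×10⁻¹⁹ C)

qvB = mv²/r ⇒ m = qBr/v.
m = (1×1.60×10^-19)(0.751)(0.162) / (1.30×10^6) = 1.50×10^-26 kg.

m ≈ 1.50×10^-26 kg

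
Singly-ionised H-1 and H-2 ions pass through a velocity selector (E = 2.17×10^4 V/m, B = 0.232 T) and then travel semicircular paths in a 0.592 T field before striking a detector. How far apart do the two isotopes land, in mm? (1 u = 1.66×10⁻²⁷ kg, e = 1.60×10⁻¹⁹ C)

Δd ≈ 3.28 mm

Both emerge at v = E/B₁ = 9.35×10^4 m/s.
r = mv/(qB₂), so r₁ = 1.64×10^-3 m and r₂ = 3.28×10^-3 m, giving Δr = 1.64×10^-3 m.
After a semicircle each ion lands a diameter 2r from the entry slit, so the separation is 2Δr = 3.28×10^-3 m.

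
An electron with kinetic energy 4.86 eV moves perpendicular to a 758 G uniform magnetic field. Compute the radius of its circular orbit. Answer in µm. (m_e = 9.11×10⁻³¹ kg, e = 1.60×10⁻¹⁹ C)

r ≈ 98.1 µm

Convert the energy: K = 4.86 eV = 7.78×10^-19 J.
v = √(2K/m) = √(2·7.78×10^-19/9.11×10^-31) = 1.31×10^6 m/s.
r = mv/(qB) = (9.11×10^-31)(1.31×10^6) / [(1×1.60×10^-19)(0.0758)] = 9.81×10^-5 m.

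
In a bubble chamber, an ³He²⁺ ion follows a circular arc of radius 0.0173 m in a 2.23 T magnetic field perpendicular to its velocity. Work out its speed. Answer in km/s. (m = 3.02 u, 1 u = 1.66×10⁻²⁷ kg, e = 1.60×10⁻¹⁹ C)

v ≈ 2460 km/s

From qvB = mv²/r, v = qBr/m.
v = (2×1.60×10^-19)(2.23)(0.0173) / (5.01×10^-27) = 2.46×10^6 m/s.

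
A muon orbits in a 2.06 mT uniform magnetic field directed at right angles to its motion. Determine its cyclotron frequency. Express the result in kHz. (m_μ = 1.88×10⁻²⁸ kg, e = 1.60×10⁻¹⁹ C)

f ≈ 279 kHz

f = qB/(2πm) = (1×1.60×10^-19)(2.06×10^-3) / [2π(1.88×10^-28)] = 2.79×10^5 Hz.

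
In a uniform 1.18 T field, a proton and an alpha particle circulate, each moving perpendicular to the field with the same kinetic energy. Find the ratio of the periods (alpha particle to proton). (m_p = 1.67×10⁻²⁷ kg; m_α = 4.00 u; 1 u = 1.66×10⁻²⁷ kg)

T = 2πm/(qB) is independent of speed, so T₂/T₁ = (m₂/q₂)/(m₁/q₁).
T_{alpha particle}/T_{proton} = (6.64×10^-27/2e) / (1.67×10^-27/1e) = 1.99.

ratio ≈ 1.99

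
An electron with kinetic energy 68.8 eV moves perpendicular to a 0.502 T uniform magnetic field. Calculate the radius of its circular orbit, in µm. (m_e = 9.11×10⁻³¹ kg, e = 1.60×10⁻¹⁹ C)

Convert the energy: K = 68.8 eV = 1.10×10^-17 J.
v = √(2K/m) = √(2·1.10×10^-17/9.11×10^-31) = 4.92×10^6 m/s.
r = mv/(qB) = (9.11×10^-31)(4.92×10^6) / [(1×1.60×10^-19)(0.502)] = 5.58×10^-5 m.

r ≈ 55.8 µm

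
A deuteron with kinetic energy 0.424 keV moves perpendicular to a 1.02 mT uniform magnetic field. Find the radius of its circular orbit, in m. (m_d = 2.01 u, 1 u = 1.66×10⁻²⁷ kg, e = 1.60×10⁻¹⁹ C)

r ≈ 4.12 m

Convert the energy: K = 0.424 keV = 6.78×10^-17 J.
v = √(2K/m) = √(2·6.78×10^-17/3.34×10^-27) = 2.02×10^5 m/s.
r = mv/(qB) = (3.34×10^-27)(2.02×10^5) / [(1×1.60×10^-19)(1.02×10^-3)] = 4.12 m.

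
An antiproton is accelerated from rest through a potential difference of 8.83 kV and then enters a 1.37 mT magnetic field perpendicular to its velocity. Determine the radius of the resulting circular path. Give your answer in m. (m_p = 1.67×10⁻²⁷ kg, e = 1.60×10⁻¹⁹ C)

r ≈ 9.91 m

The kinetic energy gained is K = qV = (1×1.60×10^-19)(8830) = 1.41×10^-15 J.
v = √(2K/m) = 1.30×10^6 m/s.
r = mv/(qB) = (1.67×10^-27)(1.30×10^6) / [(1×1.60×10^-19)(1.37×10^-3)] = 9.91 m.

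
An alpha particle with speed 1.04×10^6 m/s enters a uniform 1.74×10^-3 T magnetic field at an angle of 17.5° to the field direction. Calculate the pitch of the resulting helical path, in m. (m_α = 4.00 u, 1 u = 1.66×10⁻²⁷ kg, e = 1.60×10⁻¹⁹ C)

pitch ≈ 74.3 m

The velocity component along B is v∥ = v cos17.5° = 9.92×10^5 m/s.
The cyclotron period T = 2πm/(qB) = 7.49×10^-5 s is set by m, q, B alone.
Pitch = v∥·T = (9.92×10^5)(7.49×10^-5) = 74.3 m.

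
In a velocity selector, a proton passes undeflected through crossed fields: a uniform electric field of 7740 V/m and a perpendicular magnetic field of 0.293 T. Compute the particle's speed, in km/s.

For zero net force, qE = qvB, so v = E/B.
v = (7740) / (0.293) = 2.64×10^4 m/s.

v ≈ 26.4 km/s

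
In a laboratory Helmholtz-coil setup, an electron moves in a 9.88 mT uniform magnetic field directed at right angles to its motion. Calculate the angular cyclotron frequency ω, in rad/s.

ω ≈ 1.74×10^9 rad/s

ω = qB/m = (1×1.60×10^-19)(9.88×10^-3) / (9.11×10^-31) = 1.74×10^9 rad/s.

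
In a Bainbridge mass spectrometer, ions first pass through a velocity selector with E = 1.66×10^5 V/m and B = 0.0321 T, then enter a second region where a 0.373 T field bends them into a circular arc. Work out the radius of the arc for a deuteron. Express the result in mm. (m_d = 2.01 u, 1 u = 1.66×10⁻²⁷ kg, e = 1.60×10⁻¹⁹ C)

The selector passes v = E/B = 1.66×10^5/0.0321 = 5.17×10^6 m/s.
In the deflection region, r = mv/(qB₂) = (3.34×10^-27)(5.17×10^6) / [(1×1.60×10^-19)(0.373)] = 0.289 m.

r ≈ 289 mm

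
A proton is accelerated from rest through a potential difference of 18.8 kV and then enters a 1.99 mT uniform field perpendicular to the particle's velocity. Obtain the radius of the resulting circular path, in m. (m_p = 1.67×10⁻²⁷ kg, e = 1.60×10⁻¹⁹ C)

The kinetic energy gained is K = qV = (1×1.60×10^-19)(1.88×10^4) = 3.01×10^-15 J.
v = √(2K/m) = 1.90×10^6 m/s.
r = mv/(qB) = (1.67×10^-27)(1.90×10^6) / [(1×1.60×10^-19)(1.99×10^-3)] = 9.95 m.

r ≈ 9.95 m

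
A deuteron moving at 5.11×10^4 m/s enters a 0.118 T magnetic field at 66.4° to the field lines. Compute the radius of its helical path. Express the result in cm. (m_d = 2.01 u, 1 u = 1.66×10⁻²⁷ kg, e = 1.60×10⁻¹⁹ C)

Only the perpendicular component v⊥ = v sin66.4° = 4.68×10^4 m/s is bent by the field.
r = m v⊥ /(qB) = (3.34×10^-27)(4.68×10^4) / [(1×1.60×10^-19)(0.118)] = 8.28×10^-3 m.

r ≈ 0.828 cm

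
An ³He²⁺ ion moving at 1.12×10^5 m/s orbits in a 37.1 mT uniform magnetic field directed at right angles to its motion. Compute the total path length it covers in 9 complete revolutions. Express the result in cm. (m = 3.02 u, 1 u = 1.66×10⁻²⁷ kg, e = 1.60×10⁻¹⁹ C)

L ≈ 267 cm

r = mv/(qB) = 0.0473 m, so one revolution covers 2πr = 0.297 m.
In 9 revolutions: L = 9·2πr = 2.67 m.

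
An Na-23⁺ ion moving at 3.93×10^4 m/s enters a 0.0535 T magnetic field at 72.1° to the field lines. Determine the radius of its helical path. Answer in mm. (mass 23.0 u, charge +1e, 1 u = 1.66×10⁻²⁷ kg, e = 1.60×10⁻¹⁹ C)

r ≈ 167 mm

Only the perpendicular component v⊥ = v sin72.1° = 3.74×10^4 m/s is bent by the field.
r = m v⊥ /(qB) = (3.82×10^-26)(3.74×10^4) / [(1×1.60×10^-19)(0.0535)] = 0.167 m.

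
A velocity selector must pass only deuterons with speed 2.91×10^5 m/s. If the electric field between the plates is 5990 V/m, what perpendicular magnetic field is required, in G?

qE = qvB ⇒ B = E/v = (5990) / (2.91×10^5) = 0.0206 T.

B ≈ 206 G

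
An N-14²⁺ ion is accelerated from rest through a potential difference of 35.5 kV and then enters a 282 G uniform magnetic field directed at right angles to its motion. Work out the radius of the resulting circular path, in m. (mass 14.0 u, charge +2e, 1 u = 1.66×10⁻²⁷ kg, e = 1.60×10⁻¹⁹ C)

The kinetic energy gained is K = qV = (2×1.60×10^-19)(3.55×10^4) = 1.14×10^-14 J.
v = √(2K/m) = 9.89×10^5 m/s.
r = mv/(qB) = (2.32×10^-26)(9.89×10^5) / [(2×1.60×10^-19)(0.0282)] = 2.55 m.

r ≈ 2.55 m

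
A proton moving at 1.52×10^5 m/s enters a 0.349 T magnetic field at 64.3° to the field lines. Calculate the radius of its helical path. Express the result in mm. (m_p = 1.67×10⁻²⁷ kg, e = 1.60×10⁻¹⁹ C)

r ≈ 4.10 mm

Only the perpendicular component v⊥ = v sin64.3° = 1.37×10^5 m/s is bent by the field.
r = m v⊥ /(qB) = (1.67×10^-27)(1.37×10^5) / [(1×1.60×10^-19)(0.349)] = 4.10×10^-3 m.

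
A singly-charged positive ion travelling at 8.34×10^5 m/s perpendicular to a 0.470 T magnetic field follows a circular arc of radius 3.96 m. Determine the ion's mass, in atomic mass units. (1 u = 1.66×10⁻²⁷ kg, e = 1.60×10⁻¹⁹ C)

m ≈ 215 u

qvB = mv²/r ⇒ m = qBr/v.
m = (1×1.60×10^-19)(0.470)(3.96) / (8.34×10^5) = 3.57×10^-25 kg = 215 u.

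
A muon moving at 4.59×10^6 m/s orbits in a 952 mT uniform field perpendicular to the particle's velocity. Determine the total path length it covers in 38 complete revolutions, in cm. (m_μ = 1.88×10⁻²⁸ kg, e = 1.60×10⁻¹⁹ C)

r = mv/(qB) = 5.67×10^-3 m, so one revolution covers 2πr = 0.0356 m.
In 38 revolutions: L = 38·2πr = 1.35 m.

L ≈ 135 cm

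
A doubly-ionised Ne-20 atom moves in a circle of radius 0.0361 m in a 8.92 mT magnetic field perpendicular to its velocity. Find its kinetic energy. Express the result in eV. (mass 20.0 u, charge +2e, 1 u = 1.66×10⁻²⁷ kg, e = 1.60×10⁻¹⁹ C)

v = qBr/m = (2×1.60×10^-19)(8.92×10^-3)(0.0361) / (3.32×10^-26) = 3100 m/s.
K = ½mv² = 0.5·(3.32×10^-26)·(3100)² = 1.60×10^-19 J = 0.999 eV.

K ≈ 0.999 eV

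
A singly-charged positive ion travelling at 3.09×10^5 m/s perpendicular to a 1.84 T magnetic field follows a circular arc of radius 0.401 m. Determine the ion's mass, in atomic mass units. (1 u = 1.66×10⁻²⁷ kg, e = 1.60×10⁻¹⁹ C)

qvB = mv²/r ⇒ m = qBr/v.
m = (1×1.60×10^-19)(1.84)(0.401) / (3.09×10^5) = 3.82×10^-25 kg = 230 u.

m ≈ 230 u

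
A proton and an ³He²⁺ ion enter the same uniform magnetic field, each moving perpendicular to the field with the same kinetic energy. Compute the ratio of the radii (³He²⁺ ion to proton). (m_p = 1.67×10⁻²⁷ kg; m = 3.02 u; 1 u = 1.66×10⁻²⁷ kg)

ratio ≈ 0.866

r = √(2mK)/(qB) ⇒ at equal K, r ∝ √m/q.
r_{³He²⁺ ion}/r_{proton} = 0.866.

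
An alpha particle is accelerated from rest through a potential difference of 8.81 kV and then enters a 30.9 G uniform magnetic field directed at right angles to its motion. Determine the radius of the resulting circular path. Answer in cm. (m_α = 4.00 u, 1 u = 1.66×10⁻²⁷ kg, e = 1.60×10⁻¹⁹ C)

r ≈ 619 cm

The kinetic energy gained is K = qV = (2×1.60×10^-19)(8810) = 2.82×10^-15 J.
v = √(2K/m) = 9.21×10^5 m/s.
r = mv/(qB) = (6.64×10^-27)(9.21×10^5) / [(2×1.60×10^-19)(3.09×10^-3)] = 6.19 m.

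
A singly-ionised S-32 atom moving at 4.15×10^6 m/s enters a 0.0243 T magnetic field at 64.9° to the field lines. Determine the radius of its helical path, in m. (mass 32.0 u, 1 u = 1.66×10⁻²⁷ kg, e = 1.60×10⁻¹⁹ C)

Only the perpendicular component v⊥ = v sin64.9° = 3.76×10^6 m/s is bent by the field.
r = m v⊥ /(qB) = (5.31×10^-26)(3.76×10^6) / [(1×1.60×10^-19)(0.0243)] = 51.3 m.

r ≈ 51.3 m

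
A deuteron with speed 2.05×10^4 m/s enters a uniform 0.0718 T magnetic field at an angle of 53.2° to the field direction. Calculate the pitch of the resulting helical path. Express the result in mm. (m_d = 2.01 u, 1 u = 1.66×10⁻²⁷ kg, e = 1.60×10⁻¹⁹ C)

The velocity component along B is v∥ = v cos53.2° = 1.23×10^4 m/s.
The cyclotron period T = 2πm/(qB) = 1.82×10^-6 s is set by m, q, B alone.
Pitch = v∥·T = (1.23×10^4)(1.82×10^-6) = 0.0224 m.

pitch ≈ 22.4 mm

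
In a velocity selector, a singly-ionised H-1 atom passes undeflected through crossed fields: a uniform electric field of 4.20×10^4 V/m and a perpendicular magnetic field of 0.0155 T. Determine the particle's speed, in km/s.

For zero net force, qE = qvB, so v = E/B.
v = (4.20×10^4) / (0.0155) = 2.71×10^6 m/s.

v ≈ 2710 km/s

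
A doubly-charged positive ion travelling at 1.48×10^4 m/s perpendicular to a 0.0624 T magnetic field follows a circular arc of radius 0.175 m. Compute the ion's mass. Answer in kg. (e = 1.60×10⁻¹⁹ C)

qvB = mv²/r ⇒ m = qBr/v.
m = (2×1.60×10^-19)(0.0624)(0.175) / (1.48×10^4) = 2.36×10^-25 kg.

m ≈ 2.36×10^-25 kg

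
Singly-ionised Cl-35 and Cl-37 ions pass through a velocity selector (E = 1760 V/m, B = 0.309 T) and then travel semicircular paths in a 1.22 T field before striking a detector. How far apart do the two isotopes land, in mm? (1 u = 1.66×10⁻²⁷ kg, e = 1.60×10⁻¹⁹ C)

Both emerge at v = E/B₁ = 5700 m/s.
r = mv/(qB₂), so r₁ = 1.6953×10^-3 m and r₂ = 1.7922×10^-3 m, giving Δr = 9.69×10^-5 m.
After a semicircle each ion lands a diameter 2r from the entry slit, so the separation is 2Δr = 1.94×10^-4 m.

Δd ≈ 0.194 mm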